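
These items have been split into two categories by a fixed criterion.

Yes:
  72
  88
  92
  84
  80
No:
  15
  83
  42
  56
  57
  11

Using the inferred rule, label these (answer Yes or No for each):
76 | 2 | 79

Yes, No, No

The common property of the 'Yes' items is: even AND at least 57. No 'No' item has it.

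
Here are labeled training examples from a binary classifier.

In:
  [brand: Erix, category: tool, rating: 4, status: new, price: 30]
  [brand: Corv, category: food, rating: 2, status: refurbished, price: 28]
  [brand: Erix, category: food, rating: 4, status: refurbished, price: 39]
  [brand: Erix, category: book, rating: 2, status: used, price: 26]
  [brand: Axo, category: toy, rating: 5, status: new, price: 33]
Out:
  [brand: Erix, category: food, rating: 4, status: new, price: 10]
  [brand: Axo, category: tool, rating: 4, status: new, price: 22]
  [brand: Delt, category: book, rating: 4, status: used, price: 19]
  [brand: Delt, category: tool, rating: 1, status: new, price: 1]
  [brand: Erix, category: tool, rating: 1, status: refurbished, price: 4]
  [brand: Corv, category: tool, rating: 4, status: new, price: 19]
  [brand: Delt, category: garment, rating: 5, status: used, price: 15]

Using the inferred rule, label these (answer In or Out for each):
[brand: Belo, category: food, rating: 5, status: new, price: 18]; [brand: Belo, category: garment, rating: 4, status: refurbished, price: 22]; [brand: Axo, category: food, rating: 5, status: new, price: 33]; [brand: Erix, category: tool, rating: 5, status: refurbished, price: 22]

Out, Out, In, Out

All 'In' examples share one property — price ≥ 26 — and every 'Out' example lacks it.
[brand: Belo, category: food, rating: 5, status: new, price: 18]: price = 18 — does not fit, so Out.
[brand: Belo, category: garment, rating: 4, status: refurbished, price: 22]: price = 22 — does not fit, so Out.
[brand: Axo, category: food, rating: 5, status: new, price: 33]: price = 33 — has this property, so In.
[brand: Erix, category: tool, rating: 5, status: refurbished, price: 22]: price = 22 — does not fit, so Out.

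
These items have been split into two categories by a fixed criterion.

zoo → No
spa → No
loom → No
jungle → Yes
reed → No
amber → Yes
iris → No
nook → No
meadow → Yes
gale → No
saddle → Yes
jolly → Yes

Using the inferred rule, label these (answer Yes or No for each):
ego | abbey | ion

A rule that fits every label: length ≥ 5 — true of each 'Yes' example, false of each 'No' one.
ego — length 3, hence No.
abbey — length 5, hence Yes.
ion — length 3, hence No.

No, Yes, No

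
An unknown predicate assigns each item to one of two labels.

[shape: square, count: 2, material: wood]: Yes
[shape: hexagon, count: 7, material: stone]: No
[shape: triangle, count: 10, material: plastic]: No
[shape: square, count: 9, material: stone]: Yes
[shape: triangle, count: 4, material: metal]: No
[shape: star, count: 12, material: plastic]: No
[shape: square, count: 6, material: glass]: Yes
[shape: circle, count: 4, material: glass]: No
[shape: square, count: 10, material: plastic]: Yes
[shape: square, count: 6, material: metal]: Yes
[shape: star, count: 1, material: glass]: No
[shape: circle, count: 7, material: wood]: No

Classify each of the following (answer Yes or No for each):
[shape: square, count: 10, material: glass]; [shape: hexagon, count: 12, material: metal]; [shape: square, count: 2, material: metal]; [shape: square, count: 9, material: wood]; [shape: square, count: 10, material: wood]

The distinguishing property — shape is square — holds for all the 'Yes' cases and none of the 'No' cases.

Yes, No, Yes, Yes, Yes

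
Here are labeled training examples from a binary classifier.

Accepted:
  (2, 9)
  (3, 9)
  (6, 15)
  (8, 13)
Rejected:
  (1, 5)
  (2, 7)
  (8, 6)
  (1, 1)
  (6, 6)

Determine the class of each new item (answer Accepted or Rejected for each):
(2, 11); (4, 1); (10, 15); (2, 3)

The classifier is using: second ≥ 8.
(2, 11) — second 11, hence Accepted. (4, 1) — second 1, hence Rejected. (10, 15) — second 15, hence Accepted. (2, 3) — second 3, hence Rejected.

Accepted, Rejected, Accepted, Rejected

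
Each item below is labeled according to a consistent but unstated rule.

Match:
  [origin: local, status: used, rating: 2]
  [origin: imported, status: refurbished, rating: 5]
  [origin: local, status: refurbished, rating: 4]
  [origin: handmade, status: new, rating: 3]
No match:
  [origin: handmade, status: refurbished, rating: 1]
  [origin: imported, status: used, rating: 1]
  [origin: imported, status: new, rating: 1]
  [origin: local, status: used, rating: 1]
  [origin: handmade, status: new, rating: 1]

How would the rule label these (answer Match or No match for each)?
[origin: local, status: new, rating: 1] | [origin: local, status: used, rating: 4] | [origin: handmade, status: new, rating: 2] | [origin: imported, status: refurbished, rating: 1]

No match, Match, Match, No match

All 'Match' examples share one property — rating ≥ 2 — and every 'No match' example lacks it.
[origin: local, status: new, rating: 1]: rating = 1 — fails the rule, so No match.
[origin: local, status: used, rating: 4]: rating = 4 — fits, so Match.
[origin: handmade, status: new, rating: 2]: rating = 2 — fits, so Match.
[origin: imported, status: refurbished, rating: 1]: rating = 1 — fails the rule, so No match.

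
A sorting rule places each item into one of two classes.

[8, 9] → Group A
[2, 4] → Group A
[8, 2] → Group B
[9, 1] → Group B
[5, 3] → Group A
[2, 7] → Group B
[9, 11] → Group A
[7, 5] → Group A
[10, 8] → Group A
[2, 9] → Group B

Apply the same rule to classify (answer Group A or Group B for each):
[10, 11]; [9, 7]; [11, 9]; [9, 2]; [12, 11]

Group A, Group A, Group A, Group B, Group A

The common property of the 'Group A' items is: |first − second| ≤ 2. No 'Group B' item has it.
[10, 11]: |10−11| = 1, checks out → Group A. [9, 7]: |9−7| = 2, checks out → Group A. [11, 9]: |11−9| = 2, checks out → Group A. [9, 2]: |9−2| = 7, does not pass → Group B. [12, 11]: |12−11| = 1, checks out → Group A.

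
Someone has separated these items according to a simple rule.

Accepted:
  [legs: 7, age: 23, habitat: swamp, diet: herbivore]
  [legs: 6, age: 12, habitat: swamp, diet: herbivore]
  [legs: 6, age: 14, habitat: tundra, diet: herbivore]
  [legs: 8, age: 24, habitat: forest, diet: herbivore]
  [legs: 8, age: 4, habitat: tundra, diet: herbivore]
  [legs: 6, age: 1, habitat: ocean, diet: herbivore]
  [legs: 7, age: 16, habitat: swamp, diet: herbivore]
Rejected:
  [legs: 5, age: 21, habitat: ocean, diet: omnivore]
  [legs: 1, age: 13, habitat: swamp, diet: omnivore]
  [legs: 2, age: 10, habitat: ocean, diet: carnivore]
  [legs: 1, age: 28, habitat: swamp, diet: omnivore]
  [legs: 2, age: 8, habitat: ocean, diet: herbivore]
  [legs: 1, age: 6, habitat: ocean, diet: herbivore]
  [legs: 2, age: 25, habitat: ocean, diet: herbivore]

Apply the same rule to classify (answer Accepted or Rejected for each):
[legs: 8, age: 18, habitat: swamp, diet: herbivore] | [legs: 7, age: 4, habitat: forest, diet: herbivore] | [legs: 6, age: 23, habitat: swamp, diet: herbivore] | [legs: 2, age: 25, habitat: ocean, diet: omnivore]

Accepted, Accepted, Accepted, Rejected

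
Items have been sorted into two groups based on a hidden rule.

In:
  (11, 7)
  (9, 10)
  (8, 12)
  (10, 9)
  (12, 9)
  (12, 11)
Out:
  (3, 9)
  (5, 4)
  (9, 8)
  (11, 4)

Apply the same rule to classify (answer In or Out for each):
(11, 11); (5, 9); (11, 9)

The simplest hypothesis consistent with all the labels is: sum ≥ 18.

In, Out, In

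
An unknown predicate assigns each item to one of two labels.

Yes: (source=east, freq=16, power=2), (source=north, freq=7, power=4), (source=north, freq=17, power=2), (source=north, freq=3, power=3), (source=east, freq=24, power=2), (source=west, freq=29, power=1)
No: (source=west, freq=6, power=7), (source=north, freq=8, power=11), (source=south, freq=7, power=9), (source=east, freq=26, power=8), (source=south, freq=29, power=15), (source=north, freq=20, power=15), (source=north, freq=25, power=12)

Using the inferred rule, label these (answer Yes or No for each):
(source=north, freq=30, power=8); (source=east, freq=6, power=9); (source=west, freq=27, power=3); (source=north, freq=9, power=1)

One predicate separates the groups cleanly: power ≤ 4.
No: (source=north, freq=30, power=8), since power = 8.
No: (source=east, freq=6, power=9), since power = 9.
Yes: (source=west, freq=27, power=3), since power = 3.
Yes: (source=north, freq=9, power=1), since power = 1.

No, No, Yes, Yes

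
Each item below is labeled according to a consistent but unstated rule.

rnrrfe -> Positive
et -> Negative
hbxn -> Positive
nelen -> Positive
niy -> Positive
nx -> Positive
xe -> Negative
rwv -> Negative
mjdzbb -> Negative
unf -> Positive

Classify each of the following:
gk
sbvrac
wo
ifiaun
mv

The common property of the 'Positive' items is: contains 'n'. No 'Negative' item has it.
gk — no 'n', hence Negative. sbvrac — no 'n', hence Negative. wo — no 'n', hence Negative. ifiaun — has 'n', hence Positive. mv — no 'n', hence Negative.

Negative, Negative, Negative, Positive, Negative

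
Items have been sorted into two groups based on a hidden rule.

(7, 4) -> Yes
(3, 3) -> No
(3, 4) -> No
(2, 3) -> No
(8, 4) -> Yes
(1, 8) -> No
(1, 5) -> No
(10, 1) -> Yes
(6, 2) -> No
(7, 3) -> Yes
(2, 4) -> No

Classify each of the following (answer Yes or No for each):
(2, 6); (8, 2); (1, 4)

No, Yes, No

The distinguishing property — sum ≥ 10 — holds for all the 'Yes' cases and none of the 'No' cases.
No: (2, 6), since 2+6 = 8.
Yes: (8, 2), since 8+2 = 10.
No: (1, 4), since 1+4 = 5.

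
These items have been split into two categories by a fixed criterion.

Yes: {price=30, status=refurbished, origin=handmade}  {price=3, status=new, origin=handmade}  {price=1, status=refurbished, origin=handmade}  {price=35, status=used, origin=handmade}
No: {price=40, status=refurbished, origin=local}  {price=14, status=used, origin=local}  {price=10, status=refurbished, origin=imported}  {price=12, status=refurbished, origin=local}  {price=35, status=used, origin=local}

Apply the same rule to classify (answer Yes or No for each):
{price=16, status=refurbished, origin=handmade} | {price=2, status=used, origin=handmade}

Yes, Yes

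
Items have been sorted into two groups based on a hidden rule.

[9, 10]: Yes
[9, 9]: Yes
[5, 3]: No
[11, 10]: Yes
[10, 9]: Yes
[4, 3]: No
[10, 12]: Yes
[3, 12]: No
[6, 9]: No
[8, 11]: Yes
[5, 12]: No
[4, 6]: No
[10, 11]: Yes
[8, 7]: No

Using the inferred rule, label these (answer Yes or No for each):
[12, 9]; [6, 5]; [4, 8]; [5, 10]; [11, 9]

Yes, No, No, No, Yes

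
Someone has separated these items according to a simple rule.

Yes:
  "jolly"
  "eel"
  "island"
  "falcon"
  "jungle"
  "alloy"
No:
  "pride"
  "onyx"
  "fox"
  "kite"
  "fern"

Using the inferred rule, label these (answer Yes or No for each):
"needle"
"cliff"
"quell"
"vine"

Rule: contains 'l'. This holds for each 'Yes' example and fails for each 'No' one.
"needle": has 'l' — fits, so Yes.
"cliff": has 'l' — fits, so Yes.
"quell": has 'l' — fits, so Yes.
"vine": no 'l' — does not satisfy this, so No.

Yes, Yes, Yes, No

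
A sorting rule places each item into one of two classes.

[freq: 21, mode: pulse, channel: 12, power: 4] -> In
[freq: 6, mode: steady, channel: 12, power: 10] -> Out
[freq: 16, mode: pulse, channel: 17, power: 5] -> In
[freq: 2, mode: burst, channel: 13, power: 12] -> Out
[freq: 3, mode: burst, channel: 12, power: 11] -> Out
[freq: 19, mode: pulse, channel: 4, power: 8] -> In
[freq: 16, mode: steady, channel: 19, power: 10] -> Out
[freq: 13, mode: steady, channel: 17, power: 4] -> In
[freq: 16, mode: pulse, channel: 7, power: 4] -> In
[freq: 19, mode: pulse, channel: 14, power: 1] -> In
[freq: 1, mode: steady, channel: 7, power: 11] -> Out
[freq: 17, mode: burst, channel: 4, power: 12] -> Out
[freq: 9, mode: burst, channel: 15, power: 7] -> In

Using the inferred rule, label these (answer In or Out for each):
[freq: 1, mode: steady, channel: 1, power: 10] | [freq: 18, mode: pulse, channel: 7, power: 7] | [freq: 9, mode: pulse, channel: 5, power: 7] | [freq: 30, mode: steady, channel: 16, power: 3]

The distinguishing property — power ≤ 8 — holds for all the 'In' cases and none of the 'Out' cases.
[freq: 1, mode: steady, channel: 1, power: 10]: power = 10 — fails this test, so Out. [freq: 18, mode: pulse, channel: 7, power: 7]: power = 7 — fits, so In. [freq: 9, mode: pulse, channel: 5, power: 7]: power = 7 — fits, so In. [freq: 30, mode: steady, channel: 16, power: 3]: power = 3 — fits, so In.

Out, In, In, In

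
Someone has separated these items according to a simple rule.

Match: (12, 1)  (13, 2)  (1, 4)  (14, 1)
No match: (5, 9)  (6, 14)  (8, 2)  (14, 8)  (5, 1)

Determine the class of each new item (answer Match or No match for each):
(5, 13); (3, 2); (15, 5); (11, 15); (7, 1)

The pattern is that an item is 'Match' exactly when: sum is odd.
(5, 13) → 5+13 = 18 → No match. (3, 2) → 3+2 = 5 → Match. (15, 5) → 15+5 = 20 → No match. (11, 15) → 11+15 = 26 → No match. (7, 1) → 7+1 = 8 → No match.

No match, Match, No match, No match, No match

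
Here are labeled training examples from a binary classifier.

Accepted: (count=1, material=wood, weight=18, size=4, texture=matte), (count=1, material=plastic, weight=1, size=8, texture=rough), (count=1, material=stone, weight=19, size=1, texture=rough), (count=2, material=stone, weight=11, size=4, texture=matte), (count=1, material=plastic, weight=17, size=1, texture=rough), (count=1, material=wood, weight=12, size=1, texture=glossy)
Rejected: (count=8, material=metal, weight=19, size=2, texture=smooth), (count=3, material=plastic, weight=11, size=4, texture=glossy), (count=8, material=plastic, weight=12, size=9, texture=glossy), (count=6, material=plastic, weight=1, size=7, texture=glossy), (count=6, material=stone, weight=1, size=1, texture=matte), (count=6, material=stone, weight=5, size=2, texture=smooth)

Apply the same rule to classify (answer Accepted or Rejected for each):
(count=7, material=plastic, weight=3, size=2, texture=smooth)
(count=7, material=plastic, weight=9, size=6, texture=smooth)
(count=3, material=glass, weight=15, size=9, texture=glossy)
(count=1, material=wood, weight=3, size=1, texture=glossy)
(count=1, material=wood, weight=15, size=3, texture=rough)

Rejected, Rejected, Rejected, Accepted, Accepted

Rule: count ≤ 2. This holds for each 'Accepted' example and fails for each 'Rejected' one.
(count=7, material=plastic, weight=3, size=2, texture=smooth): Rejected (count = 7).
(count=7, material=plastic, weight=9, size=6, texture=smooth): Rejected (count = 7).
(count=3, material=glass, weight=15, size=9, texture=glossy): Rejected (count = 3).
(count=1, material=wood, weight=3, size=1, texture=glossy): Accepted (count = 1).
(count=1, material=wood, weight=15, size=3, texture=rough): Accepted (count = 1).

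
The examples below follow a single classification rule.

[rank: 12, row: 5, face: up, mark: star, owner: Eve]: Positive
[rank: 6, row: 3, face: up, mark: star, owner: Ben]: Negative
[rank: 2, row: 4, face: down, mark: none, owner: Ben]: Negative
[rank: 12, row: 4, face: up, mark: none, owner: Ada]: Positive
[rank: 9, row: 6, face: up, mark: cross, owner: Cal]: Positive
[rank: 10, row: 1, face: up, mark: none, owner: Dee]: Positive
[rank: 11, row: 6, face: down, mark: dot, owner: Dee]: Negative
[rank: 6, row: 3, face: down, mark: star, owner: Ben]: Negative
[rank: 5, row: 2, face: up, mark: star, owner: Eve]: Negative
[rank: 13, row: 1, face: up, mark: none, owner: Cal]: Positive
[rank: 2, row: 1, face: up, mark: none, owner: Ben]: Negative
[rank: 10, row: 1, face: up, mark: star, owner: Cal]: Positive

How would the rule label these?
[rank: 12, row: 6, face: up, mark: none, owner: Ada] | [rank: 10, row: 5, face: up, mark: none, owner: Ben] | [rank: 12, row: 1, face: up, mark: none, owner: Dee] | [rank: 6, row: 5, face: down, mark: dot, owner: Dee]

Positive, Positive, Positive, Negative

The pattern is that an item is 'Positive' exactly when: face is up AND rank ≥ 9.
[rank: 12, row: 6, face: up, mark: none, owner: Ada] — face is up, rank = 12, hence Positive. [rank: 10, row: 5, face: up, mark: none, owner: Ben] — face is up, rank = 10, hence Positive. [rank: 12, row: 1, face: up, mark: none, owner: Dee] — face is up, rank = 12, hence Positive. [rank: 6, row: 5, face: down, mark: dot, owner: Dee] — face is down, rank = 6, hence Negative.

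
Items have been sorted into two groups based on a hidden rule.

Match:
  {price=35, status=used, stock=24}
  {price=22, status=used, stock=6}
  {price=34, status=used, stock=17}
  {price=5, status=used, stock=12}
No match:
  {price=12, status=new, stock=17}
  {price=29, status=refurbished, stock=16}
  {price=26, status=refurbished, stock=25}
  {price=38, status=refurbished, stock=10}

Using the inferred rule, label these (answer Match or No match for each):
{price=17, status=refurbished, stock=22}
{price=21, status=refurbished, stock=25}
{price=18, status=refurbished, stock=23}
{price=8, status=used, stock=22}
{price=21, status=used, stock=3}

No match, No match, No match, Match, Match

The distinguishing property — status is used — holds for all the 'Match' cases and none of the 'No match' cases.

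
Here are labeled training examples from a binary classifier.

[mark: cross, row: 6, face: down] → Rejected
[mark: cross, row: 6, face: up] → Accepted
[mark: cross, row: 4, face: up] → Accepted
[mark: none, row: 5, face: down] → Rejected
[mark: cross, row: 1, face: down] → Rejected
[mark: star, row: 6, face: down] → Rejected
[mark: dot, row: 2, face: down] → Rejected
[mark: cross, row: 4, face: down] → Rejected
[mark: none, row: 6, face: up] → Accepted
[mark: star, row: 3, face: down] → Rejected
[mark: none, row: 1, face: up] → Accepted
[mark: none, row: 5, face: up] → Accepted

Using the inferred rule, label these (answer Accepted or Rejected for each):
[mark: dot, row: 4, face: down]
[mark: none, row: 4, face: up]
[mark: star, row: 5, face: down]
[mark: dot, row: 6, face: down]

Rejected, Accepted, Rejected, Rejected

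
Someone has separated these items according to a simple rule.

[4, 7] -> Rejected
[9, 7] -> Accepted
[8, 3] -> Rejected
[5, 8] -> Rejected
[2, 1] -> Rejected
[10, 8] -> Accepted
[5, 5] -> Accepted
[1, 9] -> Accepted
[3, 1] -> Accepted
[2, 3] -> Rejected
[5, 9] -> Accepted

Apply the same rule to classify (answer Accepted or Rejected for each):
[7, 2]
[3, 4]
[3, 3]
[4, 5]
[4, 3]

Every 'Accepted' example satisfies: sum is even. None of the 'Rejected' examples do.

Rejected, Rejected, Accepted, Rejected, Rejected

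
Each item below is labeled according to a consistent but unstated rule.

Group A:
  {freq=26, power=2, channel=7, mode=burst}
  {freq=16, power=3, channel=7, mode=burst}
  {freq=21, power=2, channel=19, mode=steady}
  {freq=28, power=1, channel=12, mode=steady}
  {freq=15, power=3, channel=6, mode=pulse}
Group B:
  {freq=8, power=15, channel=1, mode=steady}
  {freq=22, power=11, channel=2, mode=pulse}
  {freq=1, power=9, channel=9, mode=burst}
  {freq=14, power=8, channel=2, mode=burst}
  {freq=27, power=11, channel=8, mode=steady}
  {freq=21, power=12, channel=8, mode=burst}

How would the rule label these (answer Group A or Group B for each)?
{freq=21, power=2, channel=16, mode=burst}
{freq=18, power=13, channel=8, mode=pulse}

Group A, Group B

'Group A' ⟺ power ≤ 3.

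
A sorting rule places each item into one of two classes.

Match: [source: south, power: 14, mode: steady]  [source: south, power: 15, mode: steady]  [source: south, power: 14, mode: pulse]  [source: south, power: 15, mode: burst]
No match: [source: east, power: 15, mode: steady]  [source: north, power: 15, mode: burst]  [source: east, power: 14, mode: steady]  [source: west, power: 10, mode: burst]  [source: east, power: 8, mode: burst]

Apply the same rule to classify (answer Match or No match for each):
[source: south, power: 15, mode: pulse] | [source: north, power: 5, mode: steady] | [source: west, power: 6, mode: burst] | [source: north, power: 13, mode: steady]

Match, No match, No match, No match

Comparing the two groups points to one rule — source is south.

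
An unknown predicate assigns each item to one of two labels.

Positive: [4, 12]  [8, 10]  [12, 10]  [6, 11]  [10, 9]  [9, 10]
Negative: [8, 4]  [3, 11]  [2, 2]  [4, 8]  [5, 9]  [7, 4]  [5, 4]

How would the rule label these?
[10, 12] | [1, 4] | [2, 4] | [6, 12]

Positive, Negative, Negative, Positive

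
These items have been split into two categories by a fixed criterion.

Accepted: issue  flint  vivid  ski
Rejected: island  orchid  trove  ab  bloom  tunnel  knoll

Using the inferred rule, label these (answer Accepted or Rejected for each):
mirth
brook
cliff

Rule: odd length AND contains 'i'. This holds for each 'Accepted' example and fails for each 'Rejected' one.

Accepted, Rejected, Accepted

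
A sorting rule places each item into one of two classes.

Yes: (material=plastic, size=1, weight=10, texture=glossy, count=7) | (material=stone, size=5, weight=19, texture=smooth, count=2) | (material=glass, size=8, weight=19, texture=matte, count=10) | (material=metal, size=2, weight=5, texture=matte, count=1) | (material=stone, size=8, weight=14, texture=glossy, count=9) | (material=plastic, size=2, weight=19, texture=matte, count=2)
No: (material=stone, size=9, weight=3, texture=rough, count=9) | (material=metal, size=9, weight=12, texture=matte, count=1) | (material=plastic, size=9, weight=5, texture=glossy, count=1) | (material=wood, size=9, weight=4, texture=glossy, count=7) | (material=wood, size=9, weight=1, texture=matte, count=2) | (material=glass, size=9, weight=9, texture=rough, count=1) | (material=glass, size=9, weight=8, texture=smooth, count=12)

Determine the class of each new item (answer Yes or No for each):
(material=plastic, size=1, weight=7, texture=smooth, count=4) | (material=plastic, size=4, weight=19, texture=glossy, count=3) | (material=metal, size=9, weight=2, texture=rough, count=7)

The rule appears to be: size ≤ 8.

Yes, Yes, No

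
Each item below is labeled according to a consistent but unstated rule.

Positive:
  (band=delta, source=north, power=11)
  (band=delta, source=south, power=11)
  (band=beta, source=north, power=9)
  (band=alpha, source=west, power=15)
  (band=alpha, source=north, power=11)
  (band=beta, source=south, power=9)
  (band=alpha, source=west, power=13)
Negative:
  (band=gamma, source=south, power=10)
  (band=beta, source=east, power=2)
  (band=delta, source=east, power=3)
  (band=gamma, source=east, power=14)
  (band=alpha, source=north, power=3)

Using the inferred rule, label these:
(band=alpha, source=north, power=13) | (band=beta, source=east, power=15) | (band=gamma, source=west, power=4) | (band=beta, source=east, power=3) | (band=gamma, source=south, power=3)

A rule that fits every label: power ≥ 9 AND power is odd — true of each 'Positive' example, false of each 'Negative' one.
(band=alpha, source=north, power=13): power = 13 — has this property, so Positive. (band=beta, source=east, power=15): power = 15 — has this property, so Positive. (band=gamma, source=west, power=4): power = 4 — fails this test, so Negative. (band=beta, source=east, power=3): power = 3 — fails this test, so Negative. (band=gamma, source=south, power=3): power = 3 — fails this test, so Negative.

Positive, Positive, Negative, Negative, Negative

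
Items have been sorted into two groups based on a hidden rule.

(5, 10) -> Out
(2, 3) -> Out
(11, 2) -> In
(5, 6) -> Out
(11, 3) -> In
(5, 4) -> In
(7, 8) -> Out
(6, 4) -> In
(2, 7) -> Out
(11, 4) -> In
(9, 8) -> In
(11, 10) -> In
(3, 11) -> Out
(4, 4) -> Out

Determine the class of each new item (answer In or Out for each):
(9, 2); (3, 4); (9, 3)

In, Out, In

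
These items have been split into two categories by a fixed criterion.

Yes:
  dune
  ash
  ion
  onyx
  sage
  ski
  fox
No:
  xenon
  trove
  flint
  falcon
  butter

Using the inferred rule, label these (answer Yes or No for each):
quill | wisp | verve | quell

No, Yes, No, No

One predicate separates the groups cleanly: length ≤ 4.
quill → length 5 → No.
wisp → length 4 → Yes.
verve → length 5 → No.
quell → length 5 → No.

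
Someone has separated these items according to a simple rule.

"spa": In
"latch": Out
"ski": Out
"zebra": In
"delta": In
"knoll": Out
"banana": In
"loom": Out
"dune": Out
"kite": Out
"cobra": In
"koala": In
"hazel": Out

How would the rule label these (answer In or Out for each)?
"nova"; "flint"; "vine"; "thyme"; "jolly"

In, Out, Out, Out, Out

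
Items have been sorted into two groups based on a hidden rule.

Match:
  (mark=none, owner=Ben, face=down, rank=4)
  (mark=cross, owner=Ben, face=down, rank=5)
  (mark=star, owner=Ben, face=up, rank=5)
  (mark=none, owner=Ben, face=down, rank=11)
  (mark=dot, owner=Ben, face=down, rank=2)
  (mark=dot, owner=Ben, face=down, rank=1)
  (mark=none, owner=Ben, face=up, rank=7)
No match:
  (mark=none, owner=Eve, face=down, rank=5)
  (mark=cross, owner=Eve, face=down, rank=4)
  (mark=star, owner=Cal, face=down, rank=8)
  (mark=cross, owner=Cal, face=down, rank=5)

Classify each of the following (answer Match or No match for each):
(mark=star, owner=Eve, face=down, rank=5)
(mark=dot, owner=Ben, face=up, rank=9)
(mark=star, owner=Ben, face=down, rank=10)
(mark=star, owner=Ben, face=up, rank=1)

The common property of the 'Match' items is: owner is Ben. No 'No match' item has it.
(mark=star, owner=Eve, face=down, rank=5) — owner is Eve, hence No match. (mark=dot, owner=Ben, face=up, rank=9) — owner is Ben, hence Match. (mark=star, owner=Ben, face=down, rank=10) — owner is Ben, hence Match. (mark=star, owner=Ben, face=up, rank=1) — owner is Ben, hence Match.

No match, Match, Match, Match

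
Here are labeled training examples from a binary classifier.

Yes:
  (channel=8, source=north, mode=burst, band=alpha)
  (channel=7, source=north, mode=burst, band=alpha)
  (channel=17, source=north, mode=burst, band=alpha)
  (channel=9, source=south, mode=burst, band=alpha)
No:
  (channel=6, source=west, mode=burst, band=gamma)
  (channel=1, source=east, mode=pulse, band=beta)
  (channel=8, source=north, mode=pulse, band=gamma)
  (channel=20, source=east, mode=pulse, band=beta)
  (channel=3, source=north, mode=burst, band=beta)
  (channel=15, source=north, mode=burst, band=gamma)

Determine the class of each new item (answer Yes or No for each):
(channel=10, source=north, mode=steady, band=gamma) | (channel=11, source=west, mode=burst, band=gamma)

No, No

The classifier is using: band is alpha.
(channel=10, source=north, mode=steady, band=gamma): No (band is gamma).
(channel=11, source=west, mode=burst, band=gamma): No (band is gamma).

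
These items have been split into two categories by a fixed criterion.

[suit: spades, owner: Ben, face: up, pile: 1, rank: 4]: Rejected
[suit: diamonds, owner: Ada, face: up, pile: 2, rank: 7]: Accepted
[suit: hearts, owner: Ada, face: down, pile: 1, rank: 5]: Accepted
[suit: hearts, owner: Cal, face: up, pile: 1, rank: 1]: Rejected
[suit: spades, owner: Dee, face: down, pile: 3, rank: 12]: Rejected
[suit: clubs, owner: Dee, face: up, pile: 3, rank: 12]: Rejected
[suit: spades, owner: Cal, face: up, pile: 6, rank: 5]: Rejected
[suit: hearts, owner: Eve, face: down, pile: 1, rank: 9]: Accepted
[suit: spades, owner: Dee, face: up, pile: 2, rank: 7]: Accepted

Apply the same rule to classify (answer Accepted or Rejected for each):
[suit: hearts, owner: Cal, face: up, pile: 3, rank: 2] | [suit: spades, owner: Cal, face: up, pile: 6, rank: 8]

Rejected, Rejected

A rule that fits every label: rank ≥ 5 AND pile ≤ 2 — true of each 'Accepted' example, false of each 'Rejected' one.
[suit: hearts, owner: Cal, face: up, pile: 3, rank: 2]: rank = 2, pile = 3 — does not fit, so Rejected.
[suit: spades, owner: Cal, face: up, pile: 6, rank: 8]: rank = 8, pile = 6 — does not fit, so Rejected.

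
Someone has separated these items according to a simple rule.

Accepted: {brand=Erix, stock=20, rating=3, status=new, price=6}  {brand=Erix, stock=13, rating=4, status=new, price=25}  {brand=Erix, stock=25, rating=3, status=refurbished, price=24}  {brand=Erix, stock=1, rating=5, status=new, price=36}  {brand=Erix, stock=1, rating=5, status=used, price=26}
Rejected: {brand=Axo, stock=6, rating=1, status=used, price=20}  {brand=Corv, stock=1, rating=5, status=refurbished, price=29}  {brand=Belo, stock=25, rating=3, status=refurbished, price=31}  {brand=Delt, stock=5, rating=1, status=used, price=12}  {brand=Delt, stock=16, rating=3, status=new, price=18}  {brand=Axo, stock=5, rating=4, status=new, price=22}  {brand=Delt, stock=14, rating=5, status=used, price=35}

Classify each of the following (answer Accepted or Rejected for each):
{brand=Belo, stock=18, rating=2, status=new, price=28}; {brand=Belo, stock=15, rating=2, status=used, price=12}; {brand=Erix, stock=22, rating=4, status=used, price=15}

A rule that fits every label: brand is Erix — true of each 'Accepted' example, false of each 'Rejected' one.
{brand=Belo, stock=18, rating=2, status=new, price=28}: Rejected (brand is Belo). {brand=Belo, stock=15, rating=2, status=used, price=12}: Rejected (brand is Belo). {brand=Erix, stock=22, rating=4, status=used, price=15}: Accepted (brand is Erix).

Rejected, Rejected, Accepted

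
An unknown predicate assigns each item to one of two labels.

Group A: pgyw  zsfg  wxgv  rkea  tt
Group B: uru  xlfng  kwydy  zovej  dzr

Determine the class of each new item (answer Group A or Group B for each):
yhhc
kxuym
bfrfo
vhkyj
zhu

Group A, Group B, Group B, Group B, Group B

Rule: even length. This holds for each 'Group A' example and fails for each 'Group B' one.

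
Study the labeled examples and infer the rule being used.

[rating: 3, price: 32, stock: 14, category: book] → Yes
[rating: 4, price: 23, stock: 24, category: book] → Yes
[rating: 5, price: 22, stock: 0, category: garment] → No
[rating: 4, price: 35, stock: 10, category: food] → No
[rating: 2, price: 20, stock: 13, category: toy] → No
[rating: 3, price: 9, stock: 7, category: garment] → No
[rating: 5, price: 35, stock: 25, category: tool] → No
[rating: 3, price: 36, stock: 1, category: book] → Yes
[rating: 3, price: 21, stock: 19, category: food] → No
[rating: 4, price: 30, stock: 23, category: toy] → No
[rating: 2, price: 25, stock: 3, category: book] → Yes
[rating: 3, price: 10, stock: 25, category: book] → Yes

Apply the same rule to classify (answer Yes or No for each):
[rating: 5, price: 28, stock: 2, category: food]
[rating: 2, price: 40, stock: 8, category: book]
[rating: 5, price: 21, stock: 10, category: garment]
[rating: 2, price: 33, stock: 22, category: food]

No, Yes, No, No

The simplest hypothesis consistent with all the labels is: category is book.
[rating: 5, price: 28, stock: 2, category: food]: No (category is food). [rating: 2, price: 40, stock: 8, category: book]: Yes (category is book). [rating: 5, price: 21, stock: 10, category: garment]: No (category is garment). [rating: 2, price: 33, stock: 22, category: food]: No (category is food).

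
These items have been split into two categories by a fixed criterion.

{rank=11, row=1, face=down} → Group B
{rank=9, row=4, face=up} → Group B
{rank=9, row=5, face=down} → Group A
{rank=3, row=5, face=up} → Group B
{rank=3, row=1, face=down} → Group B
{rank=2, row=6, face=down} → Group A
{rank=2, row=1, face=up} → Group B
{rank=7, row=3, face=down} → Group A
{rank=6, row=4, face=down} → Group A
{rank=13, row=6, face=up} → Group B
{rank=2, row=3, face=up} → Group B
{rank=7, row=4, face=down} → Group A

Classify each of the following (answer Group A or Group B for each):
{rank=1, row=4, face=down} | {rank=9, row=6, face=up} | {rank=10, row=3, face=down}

The pattern is that an item is 'Group A' exactly when: face is down AND row ≥ 3.
{rank=1, row=4, face=down}: face is down, row = 4, passes → Group A.
{rank=9, row=6, face=up}: face is up, row = 6, doesn't qualify → Group B.
{rank=10, row=3, face=down}: face is down, row = 3, passes → Group A.

Group A, Group B, Group A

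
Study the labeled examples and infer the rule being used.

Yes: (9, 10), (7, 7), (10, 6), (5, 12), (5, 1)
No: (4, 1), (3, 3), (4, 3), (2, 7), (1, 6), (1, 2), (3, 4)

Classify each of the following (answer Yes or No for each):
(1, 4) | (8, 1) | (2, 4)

No, Yes, No

All 'Yes' examples share one property — first ≥ 5 — and every 'No' example lacks it.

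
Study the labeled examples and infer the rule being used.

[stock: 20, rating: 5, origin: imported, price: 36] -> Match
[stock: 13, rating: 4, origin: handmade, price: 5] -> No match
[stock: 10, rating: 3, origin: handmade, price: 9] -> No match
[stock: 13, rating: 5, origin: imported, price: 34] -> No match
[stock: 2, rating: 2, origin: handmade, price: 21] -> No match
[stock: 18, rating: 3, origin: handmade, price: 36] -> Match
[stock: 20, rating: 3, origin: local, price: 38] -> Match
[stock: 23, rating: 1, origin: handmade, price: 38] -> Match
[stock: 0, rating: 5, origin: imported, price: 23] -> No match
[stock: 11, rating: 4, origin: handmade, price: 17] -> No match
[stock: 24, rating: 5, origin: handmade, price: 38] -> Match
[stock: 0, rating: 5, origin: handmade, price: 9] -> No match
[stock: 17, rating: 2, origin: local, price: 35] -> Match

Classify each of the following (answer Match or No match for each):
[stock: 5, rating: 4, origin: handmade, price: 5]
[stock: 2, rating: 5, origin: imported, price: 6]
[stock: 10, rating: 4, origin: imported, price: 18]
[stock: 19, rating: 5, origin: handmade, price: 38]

No match, No match, No match, Match

The classifier is using: price ≥ 35.
No match: [stock: 5, rating: 4, origin: handmade, price: 5], since price = 5. No match: [stock: 2, rating: 5, origin: imported, price: 6], since price = 6. No match: [stock: 10, rating: 4, origin: imported, price: 18], since price = 18. Match: [stock: 19, rating: 5, origin: handmade, price: 38], since price = 38.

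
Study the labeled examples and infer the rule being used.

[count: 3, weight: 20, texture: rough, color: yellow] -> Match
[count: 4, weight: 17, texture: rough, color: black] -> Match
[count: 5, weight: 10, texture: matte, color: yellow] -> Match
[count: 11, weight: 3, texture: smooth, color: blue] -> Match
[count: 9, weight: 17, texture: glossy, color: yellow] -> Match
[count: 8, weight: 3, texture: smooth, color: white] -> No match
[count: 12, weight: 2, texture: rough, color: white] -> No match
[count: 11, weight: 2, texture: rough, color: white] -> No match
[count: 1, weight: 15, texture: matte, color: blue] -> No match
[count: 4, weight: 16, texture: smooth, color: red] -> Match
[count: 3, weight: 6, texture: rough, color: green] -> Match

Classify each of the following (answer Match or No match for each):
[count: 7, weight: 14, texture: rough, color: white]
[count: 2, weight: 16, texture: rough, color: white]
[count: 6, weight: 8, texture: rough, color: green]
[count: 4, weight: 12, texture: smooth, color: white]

The simplest hypothesis consistent with all the labels is: color is not white AND count ≥ 3.
[count: 7, weight: 14, texture: rough, color: white] → color is white, count = 7 → No match.
[count: 2, weight: 16, texture: rough, color: white] → color is white, count = 2 → No match.
[count: 6, weight: 8, texture: rough, color: green] → color is green, count = 6 → Match.
[count: 4, weight: 12, texture: smooth, color: white] → color is white, count = 4 → No match.

No match, No match, Match, No match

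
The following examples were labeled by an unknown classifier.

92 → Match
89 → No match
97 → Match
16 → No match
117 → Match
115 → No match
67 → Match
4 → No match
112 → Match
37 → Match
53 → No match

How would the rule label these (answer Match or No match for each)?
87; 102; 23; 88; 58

The pattern is that an item is 'Match' exactly when: ≡ 2 (mod 5).
87: 87 mod 5 = 2 — matches, so Match. 102: 102 mod 5 = 2 — matches, so Match. 23: 23 mod 5 = 3 — does not satisfy this, so No match. 88: 88 mod 5 = 3 — does not satisfy this, so No match. 58: 58 mod 5 = 3 — does not satisfy this, so No match.

Match, Match, No match, No match, No match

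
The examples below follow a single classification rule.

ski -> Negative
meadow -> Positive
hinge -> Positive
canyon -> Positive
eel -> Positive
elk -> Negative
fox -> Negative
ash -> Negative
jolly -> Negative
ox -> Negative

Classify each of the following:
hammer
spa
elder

Positive, Negative, Positive

All 'Positive' examples share one property — has ≥ 2 vowels — and every 'Negative' example lacks it.
hammer → 2 vowels → Positive.
spa → 1 vowel → Negative.
elder → 2 vowels → Positive.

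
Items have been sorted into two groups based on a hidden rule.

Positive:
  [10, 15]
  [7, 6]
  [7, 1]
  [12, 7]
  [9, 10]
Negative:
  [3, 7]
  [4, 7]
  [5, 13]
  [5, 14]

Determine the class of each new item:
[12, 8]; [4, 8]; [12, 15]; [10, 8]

Positive, Negative, Positive, Positive

The rule appears to be: first ≥ 6.
[12, 8]: Positive (first 12).
[4, 8]: Negative (first 4).
[12, 15]: Positive (first 12).
[10, 8]: Positive (first 10).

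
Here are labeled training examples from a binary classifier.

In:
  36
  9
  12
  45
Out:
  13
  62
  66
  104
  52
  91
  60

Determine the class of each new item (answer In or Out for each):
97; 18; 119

The common property of the 'In' items is: multiple of 3 AND at most 45. No 'Out' item has it.
97: 97 = 3·32 + 1, 97 > 45 — fails this test, so Out.
18: 18 = 3·6, 18 ≤ 45 — has this property, so In.
119: 119 = 3·39 + 2, 119 > 45 — fails this test, so Out.

Out, In, Out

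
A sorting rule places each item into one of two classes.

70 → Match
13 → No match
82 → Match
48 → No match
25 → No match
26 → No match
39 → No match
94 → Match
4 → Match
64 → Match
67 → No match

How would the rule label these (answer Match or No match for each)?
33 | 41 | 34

The simplest hypothesis consistent with all the labels is: ≡ 4 (mod 6).

No match, No match, Match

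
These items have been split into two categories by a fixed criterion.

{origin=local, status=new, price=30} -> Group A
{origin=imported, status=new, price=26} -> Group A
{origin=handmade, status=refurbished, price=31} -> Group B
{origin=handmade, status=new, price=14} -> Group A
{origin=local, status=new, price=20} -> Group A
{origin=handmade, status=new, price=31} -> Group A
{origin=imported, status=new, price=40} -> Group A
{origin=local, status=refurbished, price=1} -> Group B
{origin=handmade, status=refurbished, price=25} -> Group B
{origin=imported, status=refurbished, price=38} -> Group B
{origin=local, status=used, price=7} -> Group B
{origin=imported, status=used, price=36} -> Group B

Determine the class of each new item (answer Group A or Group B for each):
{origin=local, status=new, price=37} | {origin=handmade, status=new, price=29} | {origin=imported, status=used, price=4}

Group A, Group A, Group B

One predicate separates the groups cleanly: status is new.
{origin=local, status=new, price=37}: Group A (status is new).
{origin=handmade, status=new, price=29}: Group A (status is new).
{origin=imported, status=used, price=4}: Group B (status is used).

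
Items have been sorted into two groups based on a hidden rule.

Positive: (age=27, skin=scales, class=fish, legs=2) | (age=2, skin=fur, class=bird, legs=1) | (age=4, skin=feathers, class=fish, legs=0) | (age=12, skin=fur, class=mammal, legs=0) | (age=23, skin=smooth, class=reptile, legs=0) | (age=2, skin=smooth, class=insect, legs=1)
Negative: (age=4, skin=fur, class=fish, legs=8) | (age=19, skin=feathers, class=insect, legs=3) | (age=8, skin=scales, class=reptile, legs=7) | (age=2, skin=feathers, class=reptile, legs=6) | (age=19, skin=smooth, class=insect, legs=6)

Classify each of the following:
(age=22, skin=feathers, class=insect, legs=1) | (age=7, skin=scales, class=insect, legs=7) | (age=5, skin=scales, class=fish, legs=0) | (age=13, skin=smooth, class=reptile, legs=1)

A rule that fits every label: legs ≤ 2 — true of each 'Positive' example, false of each 'Negative' one.
(age=22, skin=feathers, class=insect, legs=1) → legs = 1 → Positive. (age=7, skin=scales, class=insect, legs=7) → legs = 7 → Negative. (age=5, skin=scales, class=fish, legs=0) → legs = 0 → Positive. (age=13, skin=smooth, class=reptile, legs=1) → legs = 1 → Positive.

Positive, Negative, Positive, Positive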